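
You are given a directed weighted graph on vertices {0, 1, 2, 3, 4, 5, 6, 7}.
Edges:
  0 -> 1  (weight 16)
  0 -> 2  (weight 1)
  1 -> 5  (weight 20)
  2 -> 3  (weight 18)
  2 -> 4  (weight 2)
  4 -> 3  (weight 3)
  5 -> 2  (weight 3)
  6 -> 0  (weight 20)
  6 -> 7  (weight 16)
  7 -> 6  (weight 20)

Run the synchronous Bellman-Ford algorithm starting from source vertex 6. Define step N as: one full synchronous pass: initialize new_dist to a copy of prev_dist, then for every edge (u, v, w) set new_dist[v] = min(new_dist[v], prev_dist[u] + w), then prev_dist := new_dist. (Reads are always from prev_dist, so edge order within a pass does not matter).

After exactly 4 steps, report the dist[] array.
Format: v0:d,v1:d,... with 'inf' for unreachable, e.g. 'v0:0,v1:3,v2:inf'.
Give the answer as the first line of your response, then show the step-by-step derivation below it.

v0:20,v1:36,v2:21,v3:26,v4:23,v5:56,v6:0,v7:16

step 1: dist = v0:20,v1:inf,v2:inf,v3:inf,v4:inf,v5:inf,v6:0,v7:16
step 2: dist = v0:20,v1:36,v2:21,v3:inf,v4:inf,v5:inf,v6:0,v7:16
step 3: dist = v0:20,v1:36,v2:21,v3:39,v4:23,v5:56,v6:0,v7:16
step 4: dist = v0:20,v1:36,v2:21,v3:26,v4:23,v5:56,v6:0,v7:16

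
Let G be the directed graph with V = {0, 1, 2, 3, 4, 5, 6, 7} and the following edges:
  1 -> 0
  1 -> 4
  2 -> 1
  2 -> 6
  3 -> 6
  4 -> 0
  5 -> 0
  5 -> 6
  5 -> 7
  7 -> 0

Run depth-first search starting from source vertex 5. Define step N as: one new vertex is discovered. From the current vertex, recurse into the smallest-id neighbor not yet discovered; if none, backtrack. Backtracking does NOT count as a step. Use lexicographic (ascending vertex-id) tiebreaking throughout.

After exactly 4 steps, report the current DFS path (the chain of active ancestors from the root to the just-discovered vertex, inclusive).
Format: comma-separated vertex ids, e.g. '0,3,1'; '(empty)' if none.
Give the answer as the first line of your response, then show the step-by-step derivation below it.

5,7

step 1: discover 5; path=5; order=5
step 2: discover 0; path=5>0; order=5,0
step 3: discover 6; path=5>6; order=5,0,6
step 4: discover 7; path=5>7; order=5,0,6,7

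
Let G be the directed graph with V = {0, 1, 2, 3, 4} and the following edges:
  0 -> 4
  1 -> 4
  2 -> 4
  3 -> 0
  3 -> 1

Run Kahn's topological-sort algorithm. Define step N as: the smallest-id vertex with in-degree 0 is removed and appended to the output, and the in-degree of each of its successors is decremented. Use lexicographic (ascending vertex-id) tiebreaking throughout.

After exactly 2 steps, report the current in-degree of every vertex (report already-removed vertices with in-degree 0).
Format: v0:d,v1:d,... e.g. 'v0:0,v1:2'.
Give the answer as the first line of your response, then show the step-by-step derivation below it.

v0:0,v1:0,v2:0,v3:0,v4:2

step 1: output 2; order=[2]; indeg=(1,1,0,0,2)
step 2: output 3; order=[2,3]; indeg=(0,0,0,0,2)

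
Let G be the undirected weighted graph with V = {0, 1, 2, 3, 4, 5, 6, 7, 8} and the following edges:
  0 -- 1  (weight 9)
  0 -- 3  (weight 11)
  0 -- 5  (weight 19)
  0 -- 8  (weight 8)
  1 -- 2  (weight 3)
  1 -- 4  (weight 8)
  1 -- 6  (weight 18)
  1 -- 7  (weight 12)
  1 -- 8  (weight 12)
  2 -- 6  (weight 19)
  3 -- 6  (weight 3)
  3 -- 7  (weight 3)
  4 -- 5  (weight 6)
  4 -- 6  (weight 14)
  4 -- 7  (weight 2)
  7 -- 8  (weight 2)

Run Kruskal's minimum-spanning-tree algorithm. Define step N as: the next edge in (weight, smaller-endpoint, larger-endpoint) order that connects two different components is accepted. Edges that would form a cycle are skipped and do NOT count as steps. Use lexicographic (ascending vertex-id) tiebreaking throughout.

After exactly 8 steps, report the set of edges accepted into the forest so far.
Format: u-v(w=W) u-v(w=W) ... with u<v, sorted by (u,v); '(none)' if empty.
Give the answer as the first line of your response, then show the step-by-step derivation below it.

0-8(w=8) 1-2(w=3) 1-4(w=8) 3-6(w=3) 3-7(w=3) 4-5(w=6) 4-7(w=2) 7-8(w=2)

step 1: add edge 4-7 (w=2); MST = {4-7(w=2)}
step 2: add edge 7-8 (w=2); MST = {4-7(w=2) 7-8(w=2)}
step 3: add edge 1-2 (w=3); MST = {1-2(w=3) 4-7(w=2) 7-8(w=2)}
step 4: add edge 3-6 (w=3); MST = {1-2(w=3) 3-6(w=3) 4-7(w=2) 7-8(w=2)}
step 5: add edge 3-7 (w=3); MST = {1-2(w=3) 3-6(w=3) 3-7(w=3) 4-7(w=2) 7-8(w=2)}
step 6: add edge 4-5 (w=6); MST = {1-2(w=3) 3-6(w=3) 3-7(w=3) 4-5(w=6) 4-7(w=2) 7-8(w=2)}
step 7: add edge 0-8 (w=8); MST = {0-8(w=8) 1-2(w=3) 3-6(w=3) 3-7(w=3) 4-5(w=6) 4-7(w=2) 7-8(w=2)}
step 8: add edge 1-4 (w=8); MST = {0-8(w=8) 1-2(w=3) 1-4(w=8) 3-6(w=3) 3-7(w=3) 4-5(w=6) 4-7(w=2) 7-8(w=2)}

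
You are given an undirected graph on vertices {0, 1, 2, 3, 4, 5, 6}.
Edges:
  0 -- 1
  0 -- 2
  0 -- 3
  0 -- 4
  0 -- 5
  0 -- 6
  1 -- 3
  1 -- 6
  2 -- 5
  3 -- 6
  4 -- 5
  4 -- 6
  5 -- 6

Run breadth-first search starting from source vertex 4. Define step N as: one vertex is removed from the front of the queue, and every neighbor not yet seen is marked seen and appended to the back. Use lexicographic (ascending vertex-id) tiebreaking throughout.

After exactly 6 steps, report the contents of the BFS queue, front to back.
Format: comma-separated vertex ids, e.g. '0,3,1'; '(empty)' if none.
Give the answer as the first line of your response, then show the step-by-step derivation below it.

3

step 1: dequeue 4; queue=[0,5,6]; order=4
step 2: dequeue 0; queue=[5,6,1,2,3]; order=4,0
step 3: dequeue 5; queue=[6,1,2,3]; order=4,0,5
step 4: dequeue 6; queue=[1,2,3]; order=4,0,5,6
step 5: dequeue 1; queue=[2,3]; order=4,0,5,6,1
step 6: dequeue 2; queue=[3]; order=4,0,5,6,1,2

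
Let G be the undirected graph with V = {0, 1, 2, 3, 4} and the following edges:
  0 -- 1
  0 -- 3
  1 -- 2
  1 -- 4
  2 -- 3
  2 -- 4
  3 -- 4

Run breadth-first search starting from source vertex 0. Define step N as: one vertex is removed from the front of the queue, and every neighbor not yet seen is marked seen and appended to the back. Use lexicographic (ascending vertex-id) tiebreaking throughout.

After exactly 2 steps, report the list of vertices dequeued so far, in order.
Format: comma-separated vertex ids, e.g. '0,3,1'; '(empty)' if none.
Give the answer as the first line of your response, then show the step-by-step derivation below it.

0,1

step 1: dequeue 0; queue=[1,3]; order=0
step 2: dequeue 1; queue=[3,2,4]; order=0,1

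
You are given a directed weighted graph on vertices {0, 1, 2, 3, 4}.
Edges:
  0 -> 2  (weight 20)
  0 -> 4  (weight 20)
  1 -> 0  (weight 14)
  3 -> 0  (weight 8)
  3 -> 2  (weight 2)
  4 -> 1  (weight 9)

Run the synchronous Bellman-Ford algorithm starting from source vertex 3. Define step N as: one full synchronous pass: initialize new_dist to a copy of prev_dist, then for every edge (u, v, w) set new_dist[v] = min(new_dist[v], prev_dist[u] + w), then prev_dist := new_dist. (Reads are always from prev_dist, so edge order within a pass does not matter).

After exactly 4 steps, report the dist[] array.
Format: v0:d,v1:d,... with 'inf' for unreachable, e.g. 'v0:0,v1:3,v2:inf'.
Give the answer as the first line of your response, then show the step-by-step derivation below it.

v0:8,v1:37,v2:2,v3:0,v4:28

step 1: dist = v0:8,v1:inf,v2:2,v3:0,v4:inf
step 2: dist = v0:8,v1:inf,v2:2,v3:0,v4:28
step 3: dist = v0:8,v1:37,v2:2,v3:0,v4:28
step 4: dist = v0:8,v1:37,v2:2,v3:0,v4:28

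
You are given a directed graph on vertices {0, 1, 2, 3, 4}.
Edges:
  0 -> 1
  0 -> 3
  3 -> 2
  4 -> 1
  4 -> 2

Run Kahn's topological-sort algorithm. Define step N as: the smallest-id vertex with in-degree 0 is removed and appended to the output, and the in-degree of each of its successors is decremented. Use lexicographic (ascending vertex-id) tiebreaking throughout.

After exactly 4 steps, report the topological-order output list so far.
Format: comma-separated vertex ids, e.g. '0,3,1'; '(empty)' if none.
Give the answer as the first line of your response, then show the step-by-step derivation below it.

0,3,4,1

step 1: output 0; order=[0]; indeg=(0,1,2,0,0)
step 2: output 3; order=[0,3]; indeg=(0,1,1,0,0)
step 3: output 4; order=[0,3,4]; indeg=(0,0,0,0,0)
step 4: output 1; order=[0,3,4,1]; indeg=(0,0,0,0,0)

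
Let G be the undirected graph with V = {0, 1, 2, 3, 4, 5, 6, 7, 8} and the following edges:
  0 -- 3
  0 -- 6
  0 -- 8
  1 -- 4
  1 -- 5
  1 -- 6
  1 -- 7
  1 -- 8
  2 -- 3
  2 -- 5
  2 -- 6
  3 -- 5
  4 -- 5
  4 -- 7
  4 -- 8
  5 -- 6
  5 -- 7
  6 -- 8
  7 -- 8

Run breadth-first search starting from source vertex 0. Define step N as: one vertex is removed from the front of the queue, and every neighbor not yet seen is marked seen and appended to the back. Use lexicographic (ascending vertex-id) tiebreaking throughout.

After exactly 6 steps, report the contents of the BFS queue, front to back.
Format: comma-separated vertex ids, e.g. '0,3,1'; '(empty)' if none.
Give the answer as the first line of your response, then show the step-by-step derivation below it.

1,4,7

step 1: dequeue 0; queue=[3,6,8]; order=0
step 2: dequeue 3; queue=[6,8,2,5]; order=0,3
step 3: dequeue 6; queue=[8,2,5,1]; order=0,3,6
step 4: dequeue 8; queue=[2,5,1,4,7]; order=0,3,6,8
step 5: dequeue 2; queue=[5,1,4,7]; order=0,3,6,8,2
step 6: dequeue 5; queue=[1,4,7]; order=0,3,6,8,2,5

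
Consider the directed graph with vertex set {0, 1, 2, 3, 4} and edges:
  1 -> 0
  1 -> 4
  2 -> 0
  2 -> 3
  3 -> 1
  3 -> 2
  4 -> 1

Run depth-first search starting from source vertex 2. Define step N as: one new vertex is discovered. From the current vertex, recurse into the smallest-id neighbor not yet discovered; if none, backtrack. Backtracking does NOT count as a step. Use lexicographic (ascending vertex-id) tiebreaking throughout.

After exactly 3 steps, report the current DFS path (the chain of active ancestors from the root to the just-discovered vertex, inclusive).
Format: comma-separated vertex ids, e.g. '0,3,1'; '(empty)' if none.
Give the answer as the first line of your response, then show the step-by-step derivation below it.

2,3

step 1: discover 2; path=2; order=2
step 2: discover 0; path=2>0; order=2,0
step 3: discover 3; path=2>3; order=2,0,3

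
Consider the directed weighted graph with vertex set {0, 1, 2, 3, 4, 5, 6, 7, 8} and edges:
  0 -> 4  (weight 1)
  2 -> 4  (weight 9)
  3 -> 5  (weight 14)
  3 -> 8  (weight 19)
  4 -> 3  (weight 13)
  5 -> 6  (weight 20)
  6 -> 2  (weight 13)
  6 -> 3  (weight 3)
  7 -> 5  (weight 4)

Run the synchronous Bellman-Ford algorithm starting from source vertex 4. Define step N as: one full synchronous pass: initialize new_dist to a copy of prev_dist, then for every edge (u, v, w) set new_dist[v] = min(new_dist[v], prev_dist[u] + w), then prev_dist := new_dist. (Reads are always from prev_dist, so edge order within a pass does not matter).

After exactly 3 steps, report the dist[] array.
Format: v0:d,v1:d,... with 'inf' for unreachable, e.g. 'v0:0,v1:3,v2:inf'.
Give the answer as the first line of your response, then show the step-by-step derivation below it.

v0:inf,v1:inf,v2:inf,v3:13,v4:0,v5:27,v6:47,v7:inf,v8:32

step 1: dist = v0:inf,v1:inf,v2:inf,v3:13,v4:0,v5:inf,v6:inf,v7:inf,v8:inf
step 2: dist = v0:inf,v1:inf,v2:inf,v3:13,v4:0,v5:27,v6:inf,v7:inf,v8:32
step 3: dist = v0:inf,v1:inf,v2:inf,v3:13,v4:0,v5:27,v6:47,v7:inf,v8:32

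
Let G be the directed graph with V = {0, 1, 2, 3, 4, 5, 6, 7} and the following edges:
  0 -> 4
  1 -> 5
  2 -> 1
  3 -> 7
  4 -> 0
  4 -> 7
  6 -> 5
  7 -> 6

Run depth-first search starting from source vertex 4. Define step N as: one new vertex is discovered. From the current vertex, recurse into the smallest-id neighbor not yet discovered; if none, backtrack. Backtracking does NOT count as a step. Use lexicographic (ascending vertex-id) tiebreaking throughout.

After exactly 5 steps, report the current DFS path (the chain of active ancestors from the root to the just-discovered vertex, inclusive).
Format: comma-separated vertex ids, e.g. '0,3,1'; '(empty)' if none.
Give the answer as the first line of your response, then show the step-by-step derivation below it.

4,7,6,5

step 1: discover 4; path=4; order=4
step 2: discover 0; path=4>0; order=4,0
step 3: discover 7; path=4>7; order=4,0,7
step 4: discover 6; path=4>7>6; order=4,0,7,6
step 5: discover 5; path=4>7>6>5; order=4,0,7,6,5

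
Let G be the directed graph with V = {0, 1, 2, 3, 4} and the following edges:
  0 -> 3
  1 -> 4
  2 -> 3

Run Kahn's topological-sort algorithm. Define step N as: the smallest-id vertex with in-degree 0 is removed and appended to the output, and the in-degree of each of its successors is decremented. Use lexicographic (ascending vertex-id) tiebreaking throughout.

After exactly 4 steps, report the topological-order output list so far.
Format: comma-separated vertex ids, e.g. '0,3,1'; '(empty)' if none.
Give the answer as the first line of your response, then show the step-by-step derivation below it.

0,1,2,3

step 1: output 0; order=[0]; indeg=(0,0,0,1,1)
step 2: output 1; order=[0,1]; indeg=(0,0,0,1,0)
step 3: output 2; order=[0,1,2]; indeg=(0,0,0,0,0)
step 4: output 3; order=[0,1,2,3]; indeg=(0,0,0,0,0)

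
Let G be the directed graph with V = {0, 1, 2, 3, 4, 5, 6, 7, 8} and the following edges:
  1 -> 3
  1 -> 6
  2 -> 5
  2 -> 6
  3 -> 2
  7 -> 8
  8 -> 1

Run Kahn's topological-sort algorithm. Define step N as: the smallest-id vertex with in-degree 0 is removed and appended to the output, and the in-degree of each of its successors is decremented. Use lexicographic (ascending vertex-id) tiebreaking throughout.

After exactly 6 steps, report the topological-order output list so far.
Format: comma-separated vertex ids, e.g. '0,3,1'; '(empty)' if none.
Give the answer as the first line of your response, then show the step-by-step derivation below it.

0,4,7,8,1,3

step 1: output 0; order=[0]; indeg=(0,1,1,1,0,1,2,0,1)
step 2: output 4; order=[0,4]; indeg=(0,1,1,1,0,1,2,0,1)
step 3: output 7; order=[0,4,7]; indeg=(0,1,1,1,0,1,2,0,0)
step 4: output 8; order=[0,4,7,8]; indeg=(0,0,1,1,0,1,2,0,0)
step 5: output 1; order=[0,4,7,8,1]; indeg=(0,0,1,0,0,1,1,0,0)
step 6: output 3; order=[0,4,7,8,1,3]; indeg=(0,0,0,0,0,1,1,0,0)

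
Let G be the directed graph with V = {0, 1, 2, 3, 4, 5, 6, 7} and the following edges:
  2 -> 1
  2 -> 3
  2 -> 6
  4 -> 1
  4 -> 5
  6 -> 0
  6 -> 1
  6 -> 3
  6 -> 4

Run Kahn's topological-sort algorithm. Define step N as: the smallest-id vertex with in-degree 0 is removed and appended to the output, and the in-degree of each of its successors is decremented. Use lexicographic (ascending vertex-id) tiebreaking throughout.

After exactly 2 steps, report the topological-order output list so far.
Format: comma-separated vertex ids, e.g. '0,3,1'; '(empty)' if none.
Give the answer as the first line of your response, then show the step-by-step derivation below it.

2,6

step 1: output 2; order=[2]; indeg=(1,2,0,1,1,1,0,0)
step 2: output 6; order=[2,6]; indeg=(0,1,0,0,0,1,0,0)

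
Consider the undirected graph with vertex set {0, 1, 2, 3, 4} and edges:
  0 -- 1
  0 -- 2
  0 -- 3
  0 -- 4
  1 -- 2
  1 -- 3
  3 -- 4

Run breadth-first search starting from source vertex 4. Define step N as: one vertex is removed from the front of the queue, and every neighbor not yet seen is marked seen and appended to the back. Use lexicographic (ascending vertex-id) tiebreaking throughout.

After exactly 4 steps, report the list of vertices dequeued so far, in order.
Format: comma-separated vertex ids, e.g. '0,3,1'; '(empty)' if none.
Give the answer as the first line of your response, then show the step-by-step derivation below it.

4,0,3,1

step 1: dequeue 4; queue=[0,3]; order=4
step 2: dequeue 0; queue=[3,1,2]; order=4,0
step 3: dequeue 3; queue=[1,2]; order=4,0,3
step 4: dequeue 1; queue=[2]; order=4,0,3,1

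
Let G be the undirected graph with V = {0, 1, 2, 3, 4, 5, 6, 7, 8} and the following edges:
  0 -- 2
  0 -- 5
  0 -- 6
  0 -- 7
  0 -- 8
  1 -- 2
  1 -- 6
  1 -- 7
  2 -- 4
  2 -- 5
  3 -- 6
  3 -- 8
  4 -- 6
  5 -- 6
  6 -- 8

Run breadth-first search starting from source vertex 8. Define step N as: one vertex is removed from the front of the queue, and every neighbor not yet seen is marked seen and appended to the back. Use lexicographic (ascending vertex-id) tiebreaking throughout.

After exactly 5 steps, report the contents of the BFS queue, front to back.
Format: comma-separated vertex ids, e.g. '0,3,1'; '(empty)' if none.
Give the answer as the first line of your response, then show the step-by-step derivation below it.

5,7,1,4

step 1: dequeue 8; queue=[0,3,6]; order=8
step 2: dequeue 0; queue=[3,6,2,5,7]; order=8,0
step 3: dequeue 3; queue=[6,2,5,7]; order=8,0,3
step 4: dequeue 6; queue=[2,5,7,1,4]; order=8,0,3,6
step 5: dequeue 2; queue=[5,7,1,4]; order=8,0,3,6,2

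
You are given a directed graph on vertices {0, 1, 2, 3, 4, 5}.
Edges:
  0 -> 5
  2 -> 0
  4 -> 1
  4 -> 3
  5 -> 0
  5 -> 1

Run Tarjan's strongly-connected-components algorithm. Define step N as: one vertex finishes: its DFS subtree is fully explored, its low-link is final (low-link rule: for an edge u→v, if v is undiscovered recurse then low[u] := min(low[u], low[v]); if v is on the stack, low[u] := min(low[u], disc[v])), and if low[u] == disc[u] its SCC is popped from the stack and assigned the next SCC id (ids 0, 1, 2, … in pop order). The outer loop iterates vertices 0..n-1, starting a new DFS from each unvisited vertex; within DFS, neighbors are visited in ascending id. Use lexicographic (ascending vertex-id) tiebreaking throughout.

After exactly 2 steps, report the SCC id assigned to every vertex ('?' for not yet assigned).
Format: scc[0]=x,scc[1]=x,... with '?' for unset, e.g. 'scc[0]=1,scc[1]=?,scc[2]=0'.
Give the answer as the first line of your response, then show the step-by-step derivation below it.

scc[0]=?,scc[1]=0,scc[2]=?,scc[3]=?,scc[4]=?,scc[5]=?

step 1: low=(low[0]=0,low[1]=2,low[2]=?,low[3]=?,low[4]=?,low[5]=0); scc=(scc[0]=?,scc[1]=0,scc[2]=?,scc[3]=?,scc[4]=?,scc[5]=?)
step 2: low=(low[0]=0,low[1]=2,low[2]=?,low[3]=?,low[4]=?,low[5]=0); scc=(scc[0]=?,scc[1]=0,scc[2]=?,scc[3]=?,scc[4]=?,scc[5]=?)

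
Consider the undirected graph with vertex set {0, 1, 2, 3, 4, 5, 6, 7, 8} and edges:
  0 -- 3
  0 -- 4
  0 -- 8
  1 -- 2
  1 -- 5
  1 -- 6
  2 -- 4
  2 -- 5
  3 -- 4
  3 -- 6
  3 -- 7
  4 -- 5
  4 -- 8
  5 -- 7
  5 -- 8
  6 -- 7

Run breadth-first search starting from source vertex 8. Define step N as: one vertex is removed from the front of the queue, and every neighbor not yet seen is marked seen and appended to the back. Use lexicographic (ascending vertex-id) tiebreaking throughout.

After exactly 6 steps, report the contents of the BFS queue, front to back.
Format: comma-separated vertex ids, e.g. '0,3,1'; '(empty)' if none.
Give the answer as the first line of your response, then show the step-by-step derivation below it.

1,7,6

step 1: dequeue 8; queue=[0,4,5]; order=8
step 2: dequeue 0; queue=[4,5,3]; order=8,0
step 3: dequeue 4; queue=[5,3,2]; order=8,0,4
step 4: dequeue 5; queue=[3,2,1,7]; order=8,0,4,5
step 5: dequeue 3; queue=[2,1,7,6]; order=8,0,4,5,3
step 6: dequeue 2; queue=[1,7,6]; order=8,0,4,5,3,2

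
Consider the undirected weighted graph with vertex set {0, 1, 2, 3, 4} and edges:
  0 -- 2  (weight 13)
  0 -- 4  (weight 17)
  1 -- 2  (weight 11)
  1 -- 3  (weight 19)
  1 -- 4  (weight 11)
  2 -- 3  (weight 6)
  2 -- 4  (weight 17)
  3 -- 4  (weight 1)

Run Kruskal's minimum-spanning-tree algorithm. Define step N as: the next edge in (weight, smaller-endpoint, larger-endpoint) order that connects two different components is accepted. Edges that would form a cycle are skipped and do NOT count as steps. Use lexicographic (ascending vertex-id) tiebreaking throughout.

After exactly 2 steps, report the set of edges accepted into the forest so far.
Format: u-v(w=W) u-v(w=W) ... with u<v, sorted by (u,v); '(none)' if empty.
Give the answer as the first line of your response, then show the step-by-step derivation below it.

2-3(w=6) 3-4(w=1)

step 1: add edge 3-4 (w=1); MST = {3-4(w=1)}
step 2: add edge 2-3 (w=6); MST = {2-3(w=6) 3-4(w=1)}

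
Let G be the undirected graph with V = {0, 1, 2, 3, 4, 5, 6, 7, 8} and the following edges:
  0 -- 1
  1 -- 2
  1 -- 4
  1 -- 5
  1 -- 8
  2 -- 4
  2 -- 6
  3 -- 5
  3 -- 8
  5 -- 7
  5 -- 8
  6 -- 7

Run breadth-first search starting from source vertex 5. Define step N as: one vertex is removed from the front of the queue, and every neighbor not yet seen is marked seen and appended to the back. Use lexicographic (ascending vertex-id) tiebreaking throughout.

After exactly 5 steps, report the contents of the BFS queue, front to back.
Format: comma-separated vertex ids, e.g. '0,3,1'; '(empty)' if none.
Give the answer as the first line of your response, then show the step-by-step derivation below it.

0,2,4,6

step 1: dequeue 5; queue=[1,3,7,8]; order=5
step 2: dequeue 1; queue=[3,7,8,0,2,4]; order=5,1
step 3: dequeue 3; queue=[7,8,0,2,4]; order=5,1,3
step 4: dequeue 7; queue=[8,0,2,4,6]; order=5,1,3,7
step 5: dequeue 8; queue=[0,2,4,6]; order=5,1,3,7,8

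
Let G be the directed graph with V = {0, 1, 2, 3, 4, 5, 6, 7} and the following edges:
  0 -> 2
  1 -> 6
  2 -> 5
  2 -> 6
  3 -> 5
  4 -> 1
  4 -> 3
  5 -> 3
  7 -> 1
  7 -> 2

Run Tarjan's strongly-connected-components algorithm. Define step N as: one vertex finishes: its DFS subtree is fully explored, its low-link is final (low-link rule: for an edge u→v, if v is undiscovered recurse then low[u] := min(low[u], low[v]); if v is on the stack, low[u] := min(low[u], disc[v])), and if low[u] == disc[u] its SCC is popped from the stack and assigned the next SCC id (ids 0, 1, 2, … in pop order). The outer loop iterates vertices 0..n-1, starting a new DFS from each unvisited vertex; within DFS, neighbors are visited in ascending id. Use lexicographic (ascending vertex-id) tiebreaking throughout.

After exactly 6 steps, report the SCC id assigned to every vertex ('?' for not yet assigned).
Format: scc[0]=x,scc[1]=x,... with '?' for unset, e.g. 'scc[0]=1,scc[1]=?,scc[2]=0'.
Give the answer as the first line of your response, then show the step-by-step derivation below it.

scc[0]=3,scc[1]=4,scc[2]=2,scc[3]=0,scc[4]=?,scc[5]=0,scc[6]=1,scc[7]=?

step 1: low=(low[0]=0,low[1]=?,low[2]=1,low[3]=2,low[4]=?,low[5]=2,low[6]=?,low[7]=?); scc=(scc[0]=?,scc[1]=?,scc[2]=?,scc[3]=?,scc[4]=?,scc[5]=?,scc[6]=?,scc[7]=?)
step 2: low=(low[0]=0,low[1]=?,low[2]=1,low[3]=2,low[4]=?,low[5]=2,low[6]=?,low[7]=?); scc=(scc[0]=?,scc[1]=?,scc[2]=?,scc[3]=0,scc[4]=?,scc[5]=0,scc[6]=?,scc[7]=?)
step 3: low=(low[0]=0,low[1]=?,low[2]=1,low[3]=2,low[4]=?,low[5]=2,low[6]=4,low[7]=?); scc=(scc[0]=?,scc[1]=?,scc[2]=?,scc[3]=0,scc[4]=?,scc[5]=0,scc[6]=1,scc[7]=?)
step 4: low=(low[0]=0,low[1]=?,low[2]=1,low[3]=2,low[4]=?,low[5]=2,low[6]=4,low[7]=?); scc=(scc[0]=?,scc[1]=?,scc[2]=2,scc[3]=0,scc[4]=?,scc[5]=0,scc[6]=1,scc[7]=?)
step 5: low=(low[0]=0,low[1]=?,low[2]=1,low[3]=2,low[4]=?,low[5]=2,low[6]=4,low[7]=?); scc=(scc[0]=3,scc[1]=?,scc[2]=2,scc[3]=0,scc[4]=?,scc[5]=0,scc[6]=1,scc[7]=?)
step 6: low=(low[0]=0,low[1]=5,low[2]=1,low[3]=2,low[4]=?,low[5]=2,low[6]=4,low[7]=?); scc=(scc[0]=3,scc[1]=4,scc[2]=2,scc[3]=0,scc[4]=?,scc[5]=0,scc[6]=1,scc[7]=?)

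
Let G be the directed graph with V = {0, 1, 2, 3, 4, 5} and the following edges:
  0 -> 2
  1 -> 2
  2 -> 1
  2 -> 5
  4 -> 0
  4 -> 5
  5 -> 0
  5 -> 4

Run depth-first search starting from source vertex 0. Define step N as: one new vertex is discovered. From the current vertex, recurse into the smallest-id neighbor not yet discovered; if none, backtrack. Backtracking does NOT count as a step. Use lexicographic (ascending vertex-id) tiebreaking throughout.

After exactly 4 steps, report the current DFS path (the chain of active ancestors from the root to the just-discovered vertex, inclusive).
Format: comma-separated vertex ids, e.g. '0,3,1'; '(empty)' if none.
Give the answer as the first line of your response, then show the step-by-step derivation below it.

0,2,5

step 1: discover 0; path=0; order=0
step 2: discover 2; path=0>2; order=0,2
step 3: discover 1; path=0>2>1; order=0,2,1
step 4: discover 5; path=0>2>5; order=0,2,1,5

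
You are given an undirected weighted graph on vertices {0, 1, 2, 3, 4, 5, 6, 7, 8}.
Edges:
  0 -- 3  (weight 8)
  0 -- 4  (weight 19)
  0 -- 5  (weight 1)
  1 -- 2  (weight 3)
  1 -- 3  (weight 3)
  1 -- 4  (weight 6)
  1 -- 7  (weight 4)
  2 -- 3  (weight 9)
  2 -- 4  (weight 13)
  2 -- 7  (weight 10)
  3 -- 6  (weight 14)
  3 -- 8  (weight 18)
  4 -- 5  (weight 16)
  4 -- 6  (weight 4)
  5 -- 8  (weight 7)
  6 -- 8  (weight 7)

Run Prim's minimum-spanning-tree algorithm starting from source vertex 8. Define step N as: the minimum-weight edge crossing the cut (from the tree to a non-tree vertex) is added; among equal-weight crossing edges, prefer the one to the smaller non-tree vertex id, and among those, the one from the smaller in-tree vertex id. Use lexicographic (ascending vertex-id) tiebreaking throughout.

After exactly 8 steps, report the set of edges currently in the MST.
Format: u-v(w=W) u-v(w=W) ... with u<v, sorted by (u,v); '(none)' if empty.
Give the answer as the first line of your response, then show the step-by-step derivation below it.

0-5(w=1) 1-2(w=3) 1-3(w=3) 1-4(w=6) 1-7(w=4) 4-6(w=4) 5-8(w=7) 6-8(w=7)

step 1: add edge 5-8 (w=7); MST = {5-8(w=7)}
step 2: add edge 0-5 (w=1); MST = {0-5(w=1) 5-8(w=7)}
step 3: add edge 6-8 (w=7); MST = {0-5(w=1) 5-8(w=7) 6-8(w=7)}
step 4: add edge 4-6 (w=4); MST = {0-5(w=1) 4-6(w=4) 5-8(w=7) 6-8(w=7)}
step 5: add edge 1-4 (w=6); MST = {0-5(w=1) 1-4(w=6) 4-6(w=4) 5-8(w=7) 6-8(w=7)}
step 6: add edge 1-2 (w=3); MST = {0-5(w=1) 1-2(w=3) 1-4(w=6) 4-6(w=4) 5-8(w=7) 6-8(w=7)}
step 7: add edge 1-3 (w=3); MST = {0-5(w=1) 1-2(w=3) 1-3(w=3) 1-4(w=6) 4-6(w=4) 5-8(w=7) 6-8(w=7)}
step 8: add edge 1-7 (w=4); MST = {0-5(w=1) 1-2(w=3) 1-3(w=3) 1-4(w=6) 1-7(w=4) 4-6(w=4) 5-8(w=7) 6-8(w=7)}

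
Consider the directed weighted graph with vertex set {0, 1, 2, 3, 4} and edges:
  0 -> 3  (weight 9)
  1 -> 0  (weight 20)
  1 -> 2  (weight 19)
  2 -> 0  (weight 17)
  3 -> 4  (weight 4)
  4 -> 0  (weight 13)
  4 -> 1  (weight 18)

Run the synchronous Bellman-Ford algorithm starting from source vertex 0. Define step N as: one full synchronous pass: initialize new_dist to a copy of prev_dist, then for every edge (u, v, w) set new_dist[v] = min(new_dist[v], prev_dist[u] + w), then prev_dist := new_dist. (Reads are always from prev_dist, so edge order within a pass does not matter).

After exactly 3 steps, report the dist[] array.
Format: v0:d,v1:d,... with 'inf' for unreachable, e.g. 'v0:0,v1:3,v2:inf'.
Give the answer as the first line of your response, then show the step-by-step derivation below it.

v0:0,v1:31,v2:inf,v3:9,v4:13

step 1: dist = v0:0,v1:inf,v2:inf,v3:9,v4:inf
step 2: dist = v0:0,v1:inf,v2:inf,v3:9,v4:13
step 3: dist = v0:0,v1:31,v2:inf,v3:9,v4:13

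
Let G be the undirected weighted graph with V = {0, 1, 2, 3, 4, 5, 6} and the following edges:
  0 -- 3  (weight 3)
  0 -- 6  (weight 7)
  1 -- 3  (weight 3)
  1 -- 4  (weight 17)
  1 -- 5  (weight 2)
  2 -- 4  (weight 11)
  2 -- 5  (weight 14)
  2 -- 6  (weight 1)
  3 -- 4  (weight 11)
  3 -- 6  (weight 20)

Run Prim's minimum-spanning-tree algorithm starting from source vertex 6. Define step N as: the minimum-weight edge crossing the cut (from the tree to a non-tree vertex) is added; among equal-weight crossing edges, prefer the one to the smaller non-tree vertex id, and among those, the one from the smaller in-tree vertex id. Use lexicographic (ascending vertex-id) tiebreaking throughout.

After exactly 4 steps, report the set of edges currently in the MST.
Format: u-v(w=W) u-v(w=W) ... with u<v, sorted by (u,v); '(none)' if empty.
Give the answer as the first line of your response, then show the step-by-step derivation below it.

0-3(w=3) 0-6(w=7) 1-3(w=3) 2-6(w=1)

step 1: add edge 2-6 (w=1); MST = {2-6(w=1)}
step 2: add edge 0-6 (w=7); MST = {0-6(w=7) 2-6(w=1)}
step 3: add edge 0-3 (w=3); MST = {0-3(w=3) 0-6(w=7) 2-6(w=1)}
step 4: add edge 1-3 (w=3); MST = {0-3(w=3) 0-6(w=7) 1-3(w=3) 2-6(w=1)}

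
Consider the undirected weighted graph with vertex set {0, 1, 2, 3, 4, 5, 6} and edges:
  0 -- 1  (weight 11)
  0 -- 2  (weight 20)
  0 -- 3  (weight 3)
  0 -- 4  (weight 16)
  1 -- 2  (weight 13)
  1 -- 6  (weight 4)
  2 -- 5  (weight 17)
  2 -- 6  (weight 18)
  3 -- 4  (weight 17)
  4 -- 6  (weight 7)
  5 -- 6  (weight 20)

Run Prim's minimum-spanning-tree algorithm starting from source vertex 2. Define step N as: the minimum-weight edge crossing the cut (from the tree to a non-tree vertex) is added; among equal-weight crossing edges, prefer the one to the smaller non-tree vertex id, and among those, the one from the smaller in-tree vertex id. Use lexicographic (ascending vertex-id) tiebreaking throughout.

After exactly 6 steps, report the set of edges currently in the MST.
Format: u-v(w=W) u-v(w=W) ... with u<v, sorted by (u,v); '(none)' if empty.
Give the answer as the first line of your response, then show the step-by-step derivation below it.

0-1(w=11) 0-3(w=3) 1-2(w=13) 1-6(w=4) 2-5(w=17) 4-6(w=7)

step 1: add edge 1-2 (w=13); MST = {1-2(w=13)}
step 2: add edge 1-6 (w=4); MST = {1-2(w=13) 1-6(w=4)}
step 3: add edge 4-6 (w=7); MST = {1-2(w=13) 1-6(w=4) 4-6(w=7)}
step 4: add edge 0-1 (w=11); MST = {0-1(w=11) 1-2(w=13) 1-6(w=4) 4-6(w=7)}
step 5: add edge 0-3 (w=3); MST = {0-1(w=11) 0-3(w=3) 1-2(w=13) 1-6(w=4) 4-6(w=7)}
step 6: add edge 2-5 (w=17); MST = {0-1(w=11) 0-3(w=3) 1-2(w=13) 1-6(w=4) 2-5(w=17) 4-6(w=7)}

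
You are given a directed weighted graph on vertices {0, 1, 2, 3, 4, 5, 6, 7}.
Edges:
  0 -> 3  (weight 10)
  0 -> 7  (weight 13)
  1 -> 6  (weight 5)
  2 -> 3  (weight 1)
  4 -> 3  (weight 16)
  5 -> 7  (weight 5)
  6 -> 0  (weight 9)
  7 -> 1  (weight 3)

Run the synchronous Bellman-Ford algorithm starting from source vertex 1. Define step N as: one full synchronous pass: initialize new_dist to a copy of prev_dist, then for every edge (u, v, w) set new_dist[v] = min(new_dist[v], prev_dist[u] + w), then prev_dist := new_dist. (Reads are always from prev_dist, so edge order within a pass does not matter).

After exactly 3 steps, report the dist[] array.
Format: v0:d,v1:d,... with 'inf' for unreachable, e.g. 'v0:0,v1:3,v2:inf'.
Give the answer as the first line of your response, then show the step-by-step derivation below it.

v0:14,v1:0,v2:inf,v3:24,v4:inf,v5:inf,v6:5,v7:27

step 1: dist = v0:inf,v1:0,v2:inf,v3:inf,v4:inf,v5:inf,v6:5,v7:inf
step 2: dist = v0:14,v1:0,v2:inf,v3:inf,v4:inf,v5:inf,v6:5,v7:inf
step 3: dist = v0:14,v1:0,v2:inf,v3:24,v4:inf,v5:inf,v6:5,v7:27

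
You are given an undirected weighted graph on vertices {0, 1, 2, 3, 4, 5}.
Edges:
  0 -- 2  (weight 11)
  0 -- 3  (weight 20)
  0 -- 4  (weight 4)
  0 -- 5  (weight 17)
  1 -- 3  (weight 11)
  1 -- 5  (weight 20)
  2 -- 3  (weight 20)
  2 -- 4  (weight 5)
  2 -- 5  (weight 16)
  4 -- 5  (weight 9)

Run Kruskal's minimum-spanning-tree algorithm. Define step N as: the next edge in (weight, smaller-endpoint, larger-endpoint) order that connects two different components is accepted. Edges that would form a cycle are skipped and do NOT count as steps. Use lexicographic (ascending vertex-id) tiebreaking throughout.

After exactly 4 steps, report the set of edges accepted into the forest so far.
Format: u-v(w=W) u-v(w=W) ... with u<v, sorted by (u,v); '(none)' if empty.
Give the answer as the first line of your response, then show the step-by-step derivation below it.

0-4(w=4) 1-3(w=11) 2-4(w=5) 4-5(w=9)

step 1: add edge 0-4 (w=4); MST = {0-4(w=4)}
step 2: add edge 2-4 (w=5); MST = {0-4(w=4) 2-4(w=5)}
step 3: add edge 4-5 (w=9); MST = {0-4(w=4) 2-4(w=5) 4-5(w=9)}
step 4: add edge 1-3 (w=11); MST = {0-4(w=4) 1-3(w=11) 2-4(w=5) 4-5(w=9)}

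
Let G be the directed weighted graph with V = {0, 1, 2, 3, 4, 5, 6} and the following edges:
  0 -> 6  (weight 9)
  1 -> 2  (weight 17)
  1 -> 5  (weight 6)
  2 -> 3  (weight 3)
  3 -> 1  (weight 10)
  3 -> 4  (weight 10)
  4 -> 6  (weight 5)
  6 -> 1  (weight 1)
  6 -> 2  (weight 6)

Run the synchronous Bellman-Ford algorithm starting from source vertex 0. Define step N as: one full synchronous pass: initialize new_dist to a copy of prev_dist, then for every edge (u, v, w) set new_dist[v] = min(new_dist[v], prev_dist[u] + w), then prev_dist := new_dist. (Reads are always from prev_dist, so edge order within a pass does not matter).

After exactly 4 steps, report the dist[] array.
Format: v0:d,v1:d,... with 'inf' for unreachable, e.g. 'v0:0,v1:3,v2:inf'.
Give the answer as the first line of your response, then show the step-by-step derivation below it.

v0:0,v1:10,v2:15,v3:18,v4:28,v5:16,v6:9

step 1: dist = v0:0,v1:inf,v2:inf,v3:inf,v4:inf,v5:inf,v6:9
step 2: dist = v0:0,v1:10,v2:15,v3:inf,v4:inf,v5:inf,v6:9
step 3: dist = v0:0,v1:10,v2:15,v3:18,v4:inf,v5:16,v6:9
step 4: dist = v0:0,v1:10,v2:15,v3:18,v4:28,v5:16,v6:9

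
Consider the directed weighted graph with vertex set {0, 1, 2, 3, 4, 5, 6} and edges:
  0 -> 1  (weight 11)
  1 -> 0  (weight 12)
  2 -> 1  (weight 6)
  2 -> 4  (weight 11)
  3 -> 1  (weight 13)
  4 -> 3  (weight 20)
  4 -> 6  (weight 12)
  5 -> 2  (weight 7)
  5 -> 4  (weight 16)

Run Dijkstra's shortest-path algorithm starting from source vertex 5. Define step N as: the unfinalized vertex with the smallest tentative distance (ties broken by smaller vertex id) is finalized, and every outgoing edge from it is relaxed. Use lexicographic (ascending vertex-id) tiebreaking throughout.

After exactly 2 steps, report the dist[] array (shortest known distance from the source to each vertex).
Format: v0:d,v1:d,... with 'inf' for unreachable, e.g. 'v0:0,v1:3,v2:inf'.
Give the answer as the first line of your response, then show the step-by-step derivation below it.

v0:inf,v1:13,v2:7,v3:inf,v4:16,v5:0,v6:inf

step 1: dist = v0:inf,v1:inf,v2:7,v3:inf,v4:16,v5:0,v6:inf
step 2: dist = v0:inf,v1:13,v2:7,v3:inf,v4:16,v5:0,v6:inf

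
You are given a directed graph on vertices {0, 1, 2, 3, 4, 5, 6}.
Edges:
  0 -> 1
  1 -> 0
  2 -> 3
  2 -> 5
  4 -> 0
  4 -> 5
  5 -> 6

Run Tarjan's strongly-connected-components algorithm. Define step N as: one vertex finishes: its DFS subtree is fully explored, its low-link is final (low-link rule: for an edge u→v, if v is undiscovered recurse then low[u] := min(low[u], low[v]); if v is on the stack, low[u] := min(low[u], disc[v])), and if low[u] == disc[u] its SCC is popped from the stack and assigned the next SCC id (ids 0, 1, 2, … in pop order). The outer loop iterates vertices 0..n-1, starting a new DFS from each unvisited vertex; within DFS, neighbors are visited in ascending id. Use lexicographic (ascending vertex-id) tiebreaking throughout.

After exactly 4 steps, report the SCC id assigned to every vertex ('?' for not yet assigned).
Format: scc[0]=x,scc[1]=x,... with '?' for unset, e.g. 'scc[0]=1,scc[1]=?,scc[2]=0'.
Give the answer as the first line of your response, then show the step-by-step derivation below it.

scc[0]=0,scc[1]=0,scc[2]=?,scc[3]=1,scc[4]=?,scc[5]=?,scc[6]=2

step 1: low=(low[0]=0,low[1]=0,low[2]=?,low[3]=?,low[4]=?,low[5]=?,low[6]=?); scc=(scc[0]=?,scc[1]=?,scc[2]=?,scc[3]=?,scc[4]=?,scc[5]=?,scc[6]=?)
step 2: low=(low[0]=0,low[1]=0,low[2]=?,low[3]=?,low[4]=?,low[5]=?,low[6]=?); scc=(scc[0]=0,scc[1]=0,scc[2]=?,scc[3]=?,scc[4]=?,scc[5]=?,scc[6]=?)
step 3: low=(low[0]=0,low[1]=0,low[2]=2,low[3]=3,low[4]=?,low[5]=?,low[6]=?); scc=(scc[0]=0,scc[1]=0,scc[2]=?,scc[3]=1,scc[4]=?,scc[5]=?,scc[6]=?)
step 4: low=(low[0]=0,low[1]=0,low[2]=2,low[3]=3,low[4]=?,low[5]=4,low[6]=5); scc=(scc[0]=0,scc[1]=0,scc[2]=?,scc[3]=1,scc[4]=?,scc[5]=?,scc[6]=2)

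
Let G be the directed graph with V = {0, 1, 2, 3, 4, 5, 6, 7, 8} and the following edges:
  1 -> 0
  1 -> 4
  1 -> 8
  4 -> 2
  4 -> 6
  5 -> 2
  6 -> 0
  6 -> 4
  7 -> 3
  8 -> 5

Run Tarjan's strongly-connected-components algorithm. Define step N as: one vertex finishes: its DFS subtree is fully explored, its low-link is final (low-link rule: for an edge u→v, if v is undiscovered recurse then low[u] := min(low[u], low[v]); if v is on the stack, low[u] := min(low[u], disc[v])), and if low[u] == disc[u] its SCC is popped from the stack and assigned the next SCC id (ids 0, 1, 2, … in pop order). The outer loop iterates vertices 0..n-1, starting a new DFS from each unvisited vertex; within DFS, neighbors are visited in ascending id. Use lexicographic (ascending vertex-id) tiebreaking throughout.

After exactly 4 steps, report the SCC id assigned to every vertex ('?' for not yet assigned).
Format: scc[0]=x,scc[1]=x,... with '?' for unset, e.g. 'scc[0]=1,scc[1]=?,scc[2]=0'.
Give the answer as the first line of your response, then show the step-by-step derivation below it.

scc[0]=0,scc[1]=?,scc[2]=1,scc[3]=?,scc[4]=2,scc[5]=?,scc[6]=2,scc[7]=?,scc[8]=?

step 1: low=(low[0]=0,low[1]=?,low[2]=?,low[3]=?,low[4]=?,low[5]=?,low[6]=?,low[7]=?,low[8]=?); scc=(scc[0]=0,scc[1]=?,scc[2]=?,scc[3]=?,scc[4]=?,scc[5]=?,scc[6]=?,scc[7]=?,scc[8]=?)
step 2: low=(low[0]=0,low[1]=1,low[2]=3,low[3]=?,low[4]=2,low[5]=?,low[6]=?,low[7]=?,low[8]=?); scc=(scc[0]=0,scc[1]=?,scc[2]=1,scc[3]=?,scc[4]=?,scc[5]=?,scc[6]=?,scc[7]=?,scc[8]=?)
step 3: low=(low[0]=0,low[1]=1,low[2]=3,low[3]=?,low[4]=2,low[5]=?,low[6]=2,low[7]=?,low[8]=?); scc=(scc[0]=0,scc[1]=?,scc[2]=1,scc[3]=?,scc[4]=?,scc[5]=?,scc[6]=?,scc[7]=?,scc[8]=?)
step 4: low=(low[0]=0,low[1]=1,low[2]=3,low[3]=?,low[4]=2,low[5]=?,low[6]=2,low[7]=?,low[8]=?); scc=(scc[0]=0,scc[1]=?,scc[2]=1,scc[3]=?,scc[4]=2,scc[5]=?,scc[6]=2,scc[7]=?,scc[8]=?)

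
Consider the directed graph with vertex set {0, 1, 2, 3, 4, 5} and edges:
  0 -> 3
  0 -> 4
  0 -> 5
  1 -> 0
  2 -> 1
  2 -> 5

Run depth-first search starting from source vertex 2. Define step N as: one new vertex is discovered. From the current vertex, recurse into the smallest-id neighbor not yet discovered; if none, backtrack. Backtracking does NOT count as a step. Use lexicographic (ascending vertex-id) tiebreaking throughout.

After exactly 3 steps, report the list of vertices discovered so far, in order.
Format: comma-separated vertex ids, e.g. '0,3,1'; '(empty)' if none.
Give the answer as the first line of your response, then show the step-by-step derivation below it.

2,1,0

step 1: discover 2; path=2; order=2
step 2: discover 1; path=2>1; order=2,1
step 3: discover 0; path=2>1>0; order=2,1,0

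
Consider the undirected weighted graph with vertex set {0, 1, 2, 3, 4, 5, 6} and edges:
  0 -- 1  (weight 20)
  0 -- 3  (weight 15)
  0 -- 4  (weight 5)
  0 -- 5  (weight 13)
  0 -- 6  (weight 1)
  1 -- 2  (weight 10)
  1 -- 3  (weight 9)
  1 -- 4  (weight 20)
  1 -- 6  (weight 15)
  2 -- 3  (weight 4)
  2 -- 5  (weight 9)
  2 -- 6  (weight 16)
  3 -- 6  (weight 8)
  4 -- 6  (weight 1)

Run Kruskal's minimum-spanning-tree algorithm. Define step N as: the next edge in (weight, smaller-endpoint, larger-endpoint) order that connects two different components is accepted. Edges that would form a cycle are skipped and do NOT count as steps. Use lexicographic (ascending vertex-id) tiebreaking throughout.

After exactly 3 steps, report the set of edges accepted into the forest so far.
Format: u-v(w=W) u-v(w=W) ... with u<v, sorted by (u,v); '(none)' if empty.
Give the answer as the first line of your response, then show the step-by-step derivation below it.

0-6(w=1) 2-3(w=4) 4-6(w=1)

step 1: add edge 0-6 (w=1); MST = {0-6(w=1)}
step 2: add edge 4-6 (w=1); MST = {0-6(w=1) 4-6(w=1)}
step 3: add edge 2-3 (w=4); MST = {0-6(w=1) 2-3(w=4) 4-6(w=1)}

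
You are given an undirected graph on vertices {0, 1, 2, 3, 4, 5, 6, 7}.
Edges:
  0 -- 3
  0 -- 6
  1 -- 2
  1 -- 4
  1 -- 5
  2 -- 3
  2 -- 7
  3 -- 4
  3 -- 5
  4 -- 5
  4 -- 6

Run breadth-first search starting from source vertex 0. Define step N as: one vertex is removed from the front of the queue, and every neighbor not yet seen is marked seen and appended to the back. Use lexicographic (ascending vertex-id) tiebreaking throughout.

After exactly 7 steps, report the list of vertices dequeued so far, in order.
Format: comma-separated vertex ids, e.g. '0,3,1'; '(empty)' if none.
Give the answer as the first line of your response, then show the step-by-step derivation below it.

0,3,6,2,4,5,1

step 1: dequeue 0; queue=[3,6]; order=0
step 2: dequeue 3; queue=[6,2,4,5]; order=0,3
step 3: dequeue 6; queue=[2,4,5]; order=0,3,6
step 4: dequeue 2; queue=[4,5,1,7]; order=0,3,6,2
step 5: dequeue 4; queue=[5,1,7]; order=0,3,6,2,4
step 6: dequeue 5; queue=[1,7]; order=0,3,6,2,4,5
step 7: dequeue 1; queue=[7]; order=0,3,6,2,4,5,1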